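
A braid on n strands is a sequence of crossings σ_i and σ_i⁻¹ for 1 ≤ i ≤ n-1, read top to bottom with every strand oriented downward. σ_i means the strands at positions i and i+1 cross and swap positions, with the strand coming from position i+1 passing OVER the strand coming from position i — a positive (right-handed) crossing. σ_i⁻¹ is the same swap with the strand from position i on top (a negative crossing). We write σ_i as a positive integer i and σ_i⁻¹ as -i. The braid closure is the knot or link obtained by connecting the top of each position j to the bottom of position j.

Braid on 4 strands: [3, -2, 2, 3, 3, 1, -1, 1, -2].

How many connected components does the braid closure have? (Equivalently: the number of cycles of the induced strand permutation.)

1

Derivation:
Track the strand permutation on 4 strands, starting from identity.
  step 1: s3 swaps positions 3,4 -> [1 2 4 3]
  step 2: s2^-1 swaps positions 2,3 -> [1 4 2 3]
  step 3: s2 swaps positions 2,3 -> [1 2 4 3]
  step 4: s3 swaps positions 3,4 -> [1 2 3 4]
  step 5: s3 swaps positions 3,4 -> [1 2 4 3]
  step 6: s1 swaps positions 1,2 -> [2 1 4 3]
  step 7: s1^-1 swaps positions 1,2 -> [1 2 4 3]
  step 8: s1 swaps positions 1,2 -> [2 1 4 3]
  step 9: s2^-1 swaps positions 2,3 -> [2 4 1 3]
Final permutation (position -> original strand): [2 4 1 3]
Closure components = cycle count of this permutation = 1.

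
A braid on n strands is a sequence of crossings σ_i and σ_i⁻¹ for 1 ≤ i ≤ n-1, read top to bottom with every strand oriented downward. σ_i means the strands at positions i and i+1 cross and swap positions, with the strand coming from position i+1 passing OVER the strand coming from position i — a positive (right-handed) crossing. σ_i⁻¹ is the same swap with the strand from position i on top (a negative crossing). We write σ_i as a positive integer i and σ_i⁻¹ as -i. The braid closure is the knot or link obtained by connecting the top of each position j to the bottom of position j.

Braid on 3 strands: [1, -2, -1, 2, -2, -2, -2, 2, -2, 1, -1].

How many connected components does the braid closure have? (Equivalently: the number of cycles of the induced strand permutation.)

Track the strand permutation on 3 strands, starting from identity.
  step 1: s1 swaps positions 1,2 -> [2 1 3]
  step 2: s2^-1 swaps positions 2,3 -> [2 3 1]
  step 3: s1^-1 swaps positions 1,2 -> [3 2 1]
  step 4: s2 swaps positions 2,3 -> [3 1 2]
  step 5: s2^-1 swaps positions 2,3 -> [3 2 1]
  step 6: s2^-1 swaps positions 2,3 -> [3 1 2]
  step 7: s2^-1 swaps positions 2,3 -> [3 2 1]
  step 8: s2 swaps positions 2,3 -> [3 1 2]
  step 9: s2^-1 swaps positions 2,3 -> [3 2 1]
  step 10: s1 swaps positions 1,2 -> [2 3 1]
  step 11: s1^-1 swaps positions 1,2 -> [3 2 1]
Final permutation (position -> original strand): [3 2 1]
Closure components = cycle count of this permutation = 2.

Answer: 2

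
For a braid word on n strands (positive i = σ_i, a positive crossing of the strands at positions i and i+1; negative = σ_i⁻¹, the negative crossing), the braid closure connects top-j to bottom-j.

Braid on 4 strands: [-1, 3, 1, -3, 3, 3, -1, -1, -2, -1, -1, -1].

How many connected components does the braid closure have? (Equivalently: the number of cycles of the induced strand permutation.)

Track the strand permutation on 4 strands, starting from identity.
  step 1: s1^-1 swaps positions 1,2 -> [2 1 3 4]
  step 2: s3 swaps positions 3,4 -> [2 1 4 3]
  step 3: s1 swaps positions 1,2 -> [1 2 4 3]
  step 4: s3^-1 swaps positions 3,4 -> [1 2 3 4]
  step 5: s3 swaps positions 3,4 -> [1 2 4 3]
  step 6: s3 swaps positions 3,4 -> [1 2 3 4]
  step 7: s1^-1 swaps positions 1,2 -> [2 1 3 4]
  step 8: s1^-1 swaps positions 1,2 -> [1 2 3 4]
  step 9: s2^-1 swaps positions 2,3 -> [1 3 2 4]
  step 10: s1^-1 swaps positions 1,2 -> [3 1 2 4]
  step 11: s1^-1 swaps positions 1,2 -> [1 3 2 4]
  step 12: s1^-1 swaps positions 1,2 -> [3 1 2 4]
Final permutation (position -> original strand): [3 1 2 4]
Closure components = cycle count of this permutation = 2.

Answer: 2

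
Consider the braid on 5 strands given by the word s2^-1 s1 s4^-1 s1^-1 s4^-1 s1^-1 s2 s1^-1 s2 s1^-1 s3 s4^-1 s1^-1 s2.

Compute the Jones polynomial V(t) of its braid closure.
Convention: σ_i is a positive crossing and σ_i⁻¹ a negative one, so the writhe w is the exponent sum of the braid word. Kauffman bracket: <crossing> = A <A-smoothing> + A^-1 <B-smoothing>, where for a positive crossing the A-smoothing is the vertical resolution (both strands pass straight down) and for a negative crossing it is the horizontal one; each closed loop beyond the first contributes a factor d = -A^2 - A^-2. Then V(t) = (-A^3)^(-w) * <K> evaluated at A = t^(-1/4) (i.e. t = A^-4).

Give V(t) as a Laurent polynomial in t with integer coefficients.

1 - t^-1 + 3*t^-2 - 4*t^-3 + 5*t^-4 - 6*t^-5 + 5*t^-6 - 4*t^-7 + 3*t^-8 - t^-9

Derivation:
The presented braid s2^-1 s1 s4^-1 s1^-1 s4^-1 s1^-1 s2 s1^-1 s2 s1^-1 s3 s4^-1 s1^-1 s2 on 5 strands reduces by inverse Markov moves (closure unchanged at each step):
  Deconjugate: the word is γ·β·γ⁻¹ with γ = s2^-1 s1 (prefix) and γ⁻¹ = s1^-1 s2 (suffix); strip both.
Reduced to β = s4^-1 s1^-1 s4^-1 s1^-1 s2 s1^-1 s2 s1^-1 s3 s4^-1 on 5 strands, 10 crossings.
Compute on β:
Braid: s4^-1 s1^-1 s4^-1 s1^-1 s2 s1^-1 s2 s1^-1 s3 s4^-1 on 5 strands, 10 crossings.
Writhe w = (#positive) - (#negative) = 3 - 7 = -4.
State-sum expansion of <K>. There are 2^10 = 1024 states.
Each crossing splits two ways (0=vertical, 1=horizontal). The state's weight is A^(#A-smoothings - #B-smoothings) * d^(loops - 1).
Tabulate the states by total A-exponent and number of loops L (A-exp: L × count):
  A^10: L=8 ×1
  A^8: L=7 ×10
  A^6: L=6 ×45
  A^4: L=5 ×118, L=7 ×2
  A^2: L=4 ×195, L=6 ×15
  A^0: L=3 ×203, L=5 ×49
  A^-2: L=2 ×123, L=4 ×85, L=6 ×2
  A^-4: L=1 ×33, L=3 ×78, L=5 ×9
  A^-6: L=2 ×29, L=4 ×16
  A^-8: L=3 ×9, L=5 ×1
  A^-10: L=4 ×1
Each group contributes A^e * Σ count * d^(L-1):
Powers of d = -A^2 - A^-2: d^2 = A^4 + 2 + A^-4; d^3 = -A^6 - 3*A^2 - 3*A^-2 - A^-6; d^4 = A^8 + 4*A^4 + 6 + 4*A^-4 + A^-8; d^5 = -A^10 - 5*A^6 - 10*A^2 - 10*A^-2 - 5*A^-6 - A^-10; d^6 = A^12 + 6*A^8 + 15*A^4 + 20 + 15*A^-4 + 6*A^-8 + A^-12; d^7 = -A^14 - 7*A^10 - 21*A^6 - 35*A^2 - 35*A^-2 - 21*A^-6 - 7*A^-10 - A^-14.
  A^10 * (d^7) = -A^24 - 7*A^20 - 21*A^16 - 35*A^12 - 35*A^8 - 21*A^4 - 7 - A^-4
  A^8 * (10*d^6) = 10*A^20 + 60*A^16 + 150*A^12 + 200*A^8 + 150*A^4 + 60 + 10*A^-4
  A^6 * (45*d^5) = -45*A^16 - 225*A^12 - 450*A^8 - 450*A^4 - 225 - 45*A^-4
  A^4 * (118*d^4 + 2*d^6) = 2*A^16 + 130*A^12 + 502*A^8 + 748*A^4 + 502 + 130*A^-4 + 2*A^-8
  A^2 * (195*d^3 + 15*d^5) = -15*A^12 - 270*A^8 - 735*A^4 - 735 - 270*A^-4 - 15*A^-8
  A^0 * (203*d^2 + 49*d^4) = 49*A^8 + 399*A^4 + 700 + 399*A^-4 + 49*A^-8
  A^-2 * (123*d + 85*d^3 + 2*d^5) = -2*A^8 - 95*A^4 - 398 - 398*A^-4 - 95*A^-8 - 2*A^-12
  A^-4 * (33 + 78*d^2 + 9*d^4) = 9*A^4 + 114 + 243*A^-4 + 114*A^-8 + 9*A^-12
  A^-6 * (29*d + 16*d^3) = -16 - 77*A^-4 - 77*A^-8 - 16*A^-12
  A^-8 * (9*d^2 + d^4) = 1 + 13*A^-4 + 24*A^-8 + 13*A^-12 + A^-16
  A^-10 * (d^3) = -A^-4 - 3*A^-8 - 3*A^-12 - A^-16
Summing the groups: <K> = -A^24 + 3*A^20 - 4*A^16 + 5*A^12 - 6*A^8 + 5*A^4 - 4 + 3*A^-4 - A^-8 + A^-12
Normalise by the writhe: (-A^3)^(-w) = (-A^3)^(4) = A^12, so f(A) = A^12 * <K> = -A^36 + 3*A^32 - 4*A^28 + 5*A^24 - 6*A^20 + 5*A^16 - 4*A^12 + 3*A^8 - A^4 + 1.
Substitute A = t^(-1/4), i.e. A^e → t^(-e/4): V(t) = 1 - t^-1 + 3*t^-2 - 4*t^-3 + 5*t^-4 - 6*t^-5 + 5*t^-6 - 4*t^-7 + 3*t^-8 - t^-9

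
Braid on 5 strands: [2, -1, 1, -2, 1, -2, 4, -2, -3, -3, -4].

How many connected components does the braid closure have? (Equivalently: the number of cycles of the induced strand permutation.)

4

Derivation:
Track the strand permutation on 5 strands, starting from identity.
  step 1: s2 swaps positions 2,3 -> [1 3 2 4 5]
  step 2: s1^-1 swaps positions 1,2 -> [3 1 2 4 5]
  step 3: s1 swaps positions 1,2 -> [1 3 2 4 5]
  step 4: s2^-1 swaps positions 2,3 -> [1 2 3 4 5]
  step 5: s1 swaps positions 1,2 -> [2 1 3 4 5]
  step 6: s2^-1 swaps positions 2,3 -> [2 3 1 4 5]
  step 7: s4 swaps positions 4,5 -> [2 3 1 5 4]
  step 8: s2^-1 swaps positions 2,3 -> [2 1 3 5 4]
  step 9: s3^-1 swaps positions 3,4 -> [2 1 5 3 4]
  step 10: s3^-1 swaps positions 3,4 -> [2 1 3 5 4]
  step 11: s4^-1 swaps positions 4,5 -> [2 1 3 4 5]
Final permutation (position -> original strand): [2 1 3 4 5]
Closure components = cycle count of this permutation = 4.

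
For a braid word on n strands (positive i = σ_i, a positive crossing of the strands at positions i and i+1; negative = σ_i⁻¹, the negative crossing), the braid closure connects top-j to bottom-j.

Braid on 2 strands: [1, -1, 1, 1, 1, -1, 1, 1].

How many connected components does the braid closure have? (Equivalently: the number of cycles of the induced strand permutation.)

Track the strand permutation on 2 strands, starting from identity.
  step 1: s1 swaps positions 1,2 -> [2 1]
  step 2: s1^-1 swaps positions 1,2 -> [1 2]
  step 3: s1 swaps positions 1,2 -> [2 1]
  step 4: s1 swaps positions 1,2 -> [1 2]
  step 5: s1 swaps positions 1,2 -> [2 1]
  step 6: s1^-1 swaps positions 1,2 -> [1 2]
  step 7: s1 swaps positions 1,2 -> [2 1]
  step 8: s1 swaps positions 1,2 -> [1 2]
Final permutation (position -> original strand): [1 2]
Closure components = cycle count of this permutation = 2.

Answer: 2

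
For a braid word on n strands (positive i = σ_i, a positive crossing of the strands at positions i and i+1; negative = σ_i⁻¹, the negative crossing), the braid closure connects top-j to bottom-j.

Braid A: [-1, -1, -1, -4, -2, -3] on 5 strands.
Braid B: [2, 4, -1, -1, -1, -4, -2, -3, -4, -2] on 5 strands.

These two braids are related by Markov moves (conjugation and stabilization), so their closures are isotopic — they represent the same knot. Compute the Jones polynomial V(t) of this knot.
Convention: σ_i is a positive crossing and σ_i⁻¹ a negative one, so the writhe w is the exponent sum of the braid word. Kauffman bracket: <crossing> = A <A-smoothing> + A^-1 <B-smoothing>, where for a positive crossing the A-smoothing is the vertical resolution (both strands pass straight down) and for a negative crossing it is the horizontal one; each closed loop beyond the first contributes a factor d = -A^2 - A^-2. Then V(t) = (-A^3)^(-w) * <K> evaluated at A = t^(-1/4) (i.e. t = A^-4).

t^-1 + t^-3 - t^-4

Derivation:
Markov-equivalent braids have isotopic closures, hence identical knot invariants. Strip the Markov moves from each word to reach a common short braid β, then compute V(t) once on β.
Braid A: s1^-1 s1^-1 s1^-1 s4^-1 s2^-1 s3^-1 on 5 strands has no conjugating prefix/suffix or stabilization to strip; take β = s1^-1 s1^-1 s1^-1 s4^-1 s2^-1 s3^-1.
Braid B: s2 s4 s1^-1 s1^-1 s1^-1 s4^-1 s2^-1 s3^-1 s4^-1 s2^-1 on 5 strands reduces by inverse Markov moves (closure unchanged at each step):
  Deconjugate: the word is γ·β·γ⁻¹ with γ = s2 s4 (prefix) and γ⁻¹ = s4^-1 s2^-1 (suffix); strip both.
Reduced to β = s1^-1 s1^-1 s1^-1 s4^-1 s2^-1 s3^-1 on 5 strands, 6 crossings.
Both give the same β = s1^-1 s1^-1 s1^-1 s4^-1 s2^-1 s3^-1 on 5 strands, so one state sum suffices:
Braid: s1^-1 s1^-1 s1^-1 s4^-1 s2^-1 s3^-1 on 5 strands, 6 crossings.
Writhe w = (#positive) - (#negative) = 0 - 6 = -6.
Computing the Kauffman bracket via state sum. There are 2^6 = 64 states.
Each crossing splits two ways (0=vertical, 1=horizontal). The state's weight is A^(#A-smoothings - #B-smoothings) * d^(loops - 1).
Tabulate the states by total A-exponent and number of loops L (A-exp: L × count):
  A^6: L=3 ×1
  A^4: L=2 ×3, L=4 ×3
  A^2: L=1 ×3, L=3 ×9, L=5 ×3
  A^0: L=2 ×10, L=4 ×9, L=6 ×1
  A^-2: L=3 ×12, L=5 ×3
  A^-4: L=4 ×6
  A^-6: L=5 ×1
Each group contributes A^e * Σ count * d^(L-1):
Powers of d = -A^2 - A^-2: d^2 = A^4 + 2 + A^-4; d^3 = -A^6 - 3*A^2 - 3*A^-2 - A^-6; d^4 = A^8 + 4*A^4 + 6 + 4*A^-4 + A^-8; d^5 = -A^10 - 5*A^6 - 10*A^2 - 10*A^-2 - 5*A^-6 - A^-10.
  A^6 * (d^2) = A^10 + 2*A^6 + A^2
  A^4 * (3*d + 3*d^3) = -3*A^10 - 12*A^6 - 12*A^2 - 3*A^-2
  A^2 * (3 + 9*d^2 + 3*d^4) = 3*A^10 + 21*A^6 + 39*A^2 + 21*A^-2 + 3*A^-6
  A^0 * (10*d + 9*d^3 + d^5) = -A^10 - 14*A^6 - 47*A^2 - 47*A^-2 - 14*A^-6 - A^-10
  A^-2 * (12*d^2 + 3*d^4) = 3*A^6 + 24*A^2 + 42*A^-2 + 24*A^-6 + 3*A^-10
  A^-4 * (6*d^3) = -6*A^2 - 18*A^-2 - 18*A^-6 - 6*A^-10
  A^-6 * (d^4) = A^2 + 4*A^-2 + 6*A^-6 + 4*A^-10 + A^-14
Summing the groups: <K> = -A^-2 + A^-6 + A^-14
Normalise by the writhe: (-A^3)^(-w) = (-A^3)^(6) = A^18, so f(A) = A^18 * <K> = -A^16 + A^12 + A^4.
Substitute A = t^(-1/4), i.e. A^e → t^(-e/4): V(t) = t^-1 + t^-3 - t^-4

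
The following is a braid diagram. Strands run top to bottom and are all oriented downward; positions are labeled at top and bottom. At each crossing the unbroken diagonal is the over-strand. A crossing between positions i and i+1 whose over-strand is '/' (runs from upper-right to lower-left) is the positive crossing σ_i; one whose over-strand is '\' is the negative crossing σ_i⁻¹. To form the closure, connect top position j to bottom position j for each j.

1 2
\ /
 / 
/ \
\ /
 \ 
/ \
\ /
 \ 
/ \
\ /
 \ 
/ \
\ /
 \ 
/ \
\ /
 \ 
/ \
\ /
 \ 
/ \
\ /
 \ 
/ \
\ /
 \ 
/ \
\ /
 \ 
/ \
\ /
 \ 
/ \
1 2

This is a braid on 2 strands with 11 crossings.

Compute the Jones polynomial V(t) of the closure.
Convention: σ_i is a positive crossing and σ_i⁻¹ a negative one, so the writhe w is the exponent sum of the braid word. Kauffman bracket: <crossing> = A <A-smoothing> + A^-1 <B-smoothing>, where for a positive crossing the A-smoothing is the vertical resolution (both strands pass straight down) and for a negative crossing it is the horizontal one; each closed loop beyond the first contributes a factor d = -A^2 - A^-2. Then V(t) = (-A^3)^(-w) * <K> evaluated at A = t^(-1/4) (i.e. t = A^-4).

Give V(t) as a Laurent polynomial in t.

t^-4 + t^-6 - t^-7 + t^-8 - t^-9 + t^-10 - t^-11 + t^-12 - t^-13

Derivation:
Reading the diagram top to bottom ('/'-over between positions i,i+1 = s_i, '\'-over = s_i^-1): braid word = s1 s1^-1 s1^-1 s1^-1 s1^-1 s1^-1 s1^-1 s1^-1 s1^-1 s1^-1 s1^-1.
The presented braid s1 s1^-1 s1^-1 s1^-1 s1^-1 s1^-1 s1^-1 s1^-1 s1^-1 s1^-1 s1^-1 on 2 strands reduces by inverse Markov moves (closure unchanged at each step):
  Deconjugate: the word is γ·β·γ⁻¹ with γ = s1 (prefix) and γ⁻¹ = s1^-1 (suffix); strip both.
Reduced to β = s1^-1 s1^-1 s1^-1 s1^-1 s1^-1 s1^-1 s1^-1 s1^-1 s1^-1 on 2 strands, 9 crossings.
Compute on β:
Braid: s1^-1 s1^-1 s1^-1 s1^-1 s1^-1 s1^-1 s1^-1 s1^-1 s1^-1 on 2 strands, 9 crossings.
Writhe w = (#positive) - (#negative) = 0 - 9 = -9.
Enumerate smoothing states for the bracket polynomial. There are 2^9 = 512 states.
For each crossing: s=0 is the vertical smoothing, s=1 horizontal. Crossing k contributes A^(sign_k * (1 - 2*s_k)); loop factor d = -A^2 - A^-2.
Tabulate the states by total A-exponent and number of loops L (A-exp: L × count):
  A^9: L=9 ×1
  A^7: L=8 ×9
  A^5: L=7 ×36
  A^3: L=6 ×84
  A^1: L=5 ×126
  A^-1: L=4 ×126
  A^-3: L=3 ×84
  A^-5: L=2 ×36
  A^-7: L=1 ×9
  A^-9: L=2 ×1
Each group contributes A^e * Σ count * d^(L-1):
Powers of d = -A^2 - A^-2: d^2 = A^4 + 2 + A^-4; d^3 = -A^6 - 3*A^2 - 3*A^-2 - A^-6; d^4 = A^8 + 4*A^4 + 6 + 4*A^-4 + A^-8; d^5 = -A^10 - 5*A^6 - 10*A^2 - 10*A^-2 - 5*A^-6 - A^-10; d^6 = A^12 + 6*A^8 + 15*A^4 + 20 + 15*A^-4 + 6*A^-8 + A^-12; d^7 = -A^14 - 7*A^10 - 21*A^6 - 35*A^2 - 35*A^-2 - 21*A^-6 - 7*A^-10 - A^-14; d^8 = A^16 + 8*A^12 + 28*A^8 + 56*A^4 + 70 + 56*A^-4 + 28*A^-8 + 8*A^-12 + A^-16.
  A^9 * (d^8) = A^25 + 8*A^21 + 28*A^17 + 56*A^13 + 70*A^9 + 56*A^5 + 28*A + 8*A^-3 + A^-7
  A^7 * (9*d^7) = -9*A^21 - 63*A^17 - 189*A^13 - 315*A^9 - 315*A^5 - 189*A - 63*A^-3 - 9*A^-7
  A^5 * (36*d^6) = 36*A^17 + 216*A^13 + 540*A^9 + 720*A^5 + 540*A + 216*A^-3 + 36*A^-7
  A^3 * (84*d^5) = -84*A^13 - 420*A^9 - 840*A^5 - 840*A - 420*A^-3 - 84*A^-7
  A^1 * (126*d^4) = 126*A^9 + 504*A^5 + 756*A + 504*A^-3 + 126*A^-7
  A^-1 * (126*d^3) = -126*A^5 - 378*A - 378*A^-3 - 126*A^-7
  A^-3 * (84*d^2) = 84*A + 168*A^-3 + 84*A^-7
  A^-5 * (36*d) = -36*A^-3 - 36*A^-7
  A^-7 * (9) = 9*A^-7
  A^-9 * (d) = -A^-7 - A^-11
Summing the groups: <K> = A^25 - A^21 + A^17 - A^13 + A^9 - A^5 + A - A^-3 - A^-11
Normalise by the writhe: (-A^3)^(-w) = (-A^3)^(9) = -A^27, so f(A) = -A^27 * <K> = -A^52 + A^48 - A^44 + A^40 - A^36 + A^32 - A^28 + A^24 + A^16.
Substitute A = t^(-1/4), i.e. A^e → t^(-e/4): V(t) = t^-4 + t^-6 - t^-7 + t^-8 - t^-9 + t^-10 - t^-11 + t^-12 - t^-13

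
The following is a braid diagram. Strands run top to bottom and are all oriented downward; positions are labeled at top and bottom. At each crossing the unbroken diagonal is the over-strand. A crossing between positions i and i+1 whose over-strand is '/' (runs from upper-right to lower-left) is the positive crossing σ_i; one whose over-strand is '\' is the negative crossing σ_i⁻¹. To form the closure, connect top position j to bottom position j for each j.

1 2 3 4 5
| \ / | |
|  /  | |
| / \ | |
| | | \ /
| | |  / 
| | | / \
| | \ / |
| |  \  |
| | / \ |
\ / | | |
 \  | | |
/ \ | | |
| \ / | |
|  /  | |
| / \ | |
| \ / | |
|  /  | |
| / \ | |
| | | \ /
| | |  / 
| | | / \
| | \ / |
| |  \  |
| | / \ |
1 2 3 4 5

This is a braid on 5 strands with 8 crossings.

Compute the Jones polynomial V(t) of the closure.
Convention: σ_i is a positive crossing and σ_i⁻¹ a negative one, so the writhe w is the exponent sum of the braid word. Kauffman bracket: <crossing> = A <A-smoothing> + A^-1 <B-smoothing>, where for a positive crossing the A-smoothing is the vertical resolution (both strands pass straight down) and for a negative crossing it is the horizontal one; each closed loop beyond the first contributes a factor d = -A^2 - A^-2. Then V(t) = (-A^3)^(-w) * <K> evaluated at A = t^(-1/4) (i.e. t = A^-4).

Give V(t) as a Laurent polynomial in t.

Reading the diagram top to bottom ('/'-over between positions i,i+1 = s_i, '\'-over = s_i^-1): braid word = s2 s4 s3^-1 s1^-1 s2 s2 s4 s3^-1.
Braid: s2 s4 s3^-1 s1^-1 s2 s2 s4 s3^-1 on 5 strands, 8 crossings.
Writhe w = (#positive) - (#negative) = 5 - 3 = 2.
State-sum expansion of <K>. There are 2^8 = 256 states.
For each crossing: s=0 is the vertical smoothing, s=1 horizontal. Crossing k contributes A^(sign_k * (1 - 2*s_k)); loop factor d = -A^2 - A^-2.
Tabulate the states by total A-exponent and number of loops L (A-exp: L × count):
  A^8: L=4 ×1
  A^6: L=3 ×7, L=5 ×1
  A^4: L=2 ×19, L=4 ×9
  A^2: L=1 ×19, L=3 ×35, L=5 ×2
  A^0: L=2 ×48, L=4 ×22
  A^-2: L=3 ×49, L=5 ×7
  A^-4: L=4 ×27, L=6 ×1
  A^-6: L=5 ×8
  A^-8: L=6 ×1
Each group contributes A^e * Σ count * d^(L-1):
Powers of d = -A^2 - A^-2: d^2 = A^4 + 2 + A^-4; d^3 = -A^6 - 3*A^2 - 3*A^-2 - A^-6; d^4 = A^8 + 4*A^4 + 6 + 4*A^-4 + A^-8; d^5 = -A^10 - 5*A^6 - 10*A^2 - 10*A^-2 - 5*A^-6 - A^-10.
  A^8 * (d^3) = -A^14 - 3*A^10 - 3*A^6 - A^2
  A^6 * (7*d^2 + d^4) = A^14 + 11*A^10 + 20*A^6 + 11*A^2 + A^-2
  A^4 * (19*d + 9*d^3) = -9*A^10 - 46*A^6 - 46*A^2 - 9*A^-2
  A^2 * (19 + 35*d^2 + 2*d^4) = 2*A^10 + 43*A^6 + 101*A^2 + 43*A^-2 + 2*A^-6
  A^0 * (48*d + 22*d^3) = -22*A^6 - 114*A^2 - 114*A^-2 - 22*A^-6
  A^-2 * (49*d^2 + 7*d^4) = 7*A^6 + 77*A^2 + 140*A^-2 + 77*A^-6 + 7*A^-10
  A^-4 * (27*d^3 + d^5) = -A^6 - 32*A^2 - 91*A^-2 - 91*A^-6 - 32*A^-10 - A^-14
  A^-6 * (8*d^4) = 8*A^2 + 32*A^-2 + 48*A^-6 + 32*A^-10 + 8*A^-14
  A^-8 * (d^5) = -A^2 - 5*A^-2 - 10*A^-6 - 10*A^-10 - 5*A^-14 - A^-18
Summing the groups: <K> = A^10 - 2*A^6 + 3*A^2 - 3*A^-2 + 4*A^-6 - 3*A^-10 + 2*A^-14 - A^-18
Normalise by the writhe: (-A^3)^(-w) = (-A^3)^(-2) = A^-6, so f(A) = A^-6 * <K> = A^4 - 2 + 3*A^-4 - 3*A^-8 + 4*A^-12 - 3*A^-16 + 2*A^-20 - A^-24.
Substitute A = t^(-1/4), i.e. A^e → t^(-e/4): V(t) = -t^6 + 2*t^5 - 3*t^4 + 4*t^3 - 3*t^2 + 3*t - 2 + t^-1

Answer: -t^6 + 2*t^5 - 3*t^4 + 4*t^3 - 3*t^2 + 3*t - 2 + t^-1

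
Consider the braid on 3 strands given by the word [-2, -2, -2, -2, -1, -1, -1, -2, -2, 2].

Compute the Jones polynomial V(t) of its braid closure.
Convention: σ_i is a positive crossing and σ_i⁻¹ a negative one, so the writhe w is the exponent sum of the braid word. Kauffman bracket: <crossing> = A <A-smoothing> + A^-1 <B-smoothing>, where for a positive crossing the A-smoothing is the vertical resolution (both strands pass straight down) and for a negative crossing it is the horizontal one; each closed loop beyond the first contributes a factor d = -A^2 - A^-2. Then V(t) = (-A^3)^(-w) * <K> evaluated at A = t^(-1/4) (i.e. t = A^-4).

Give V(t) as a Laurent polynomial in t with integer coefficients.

t^-3 + 2*t^-5 - 2*t^-6 + 2*t^-7 - 3*t^-8 + 2*t^-9 - 2*t^-10 + t^-11

Derivation:
The presented braid s2^-1 s2^-1 s2^-1 s2^-1 s1^-1 s1^-1 s1^-1 s2^-1 s2^-1 s2 on 3 strands reduces by inverse Markov moves (closure unchanged at each step):
  Deconjugate: the word is γ·β·γ⁻¹ with γ = s2^-1 (prefix) and γ⁻¹ = s2 (suffix); strip both.
Reduced to β = s2^-1 s2^-1 s2^-1 s1^-1 s1^-1 s1^-1 s2^-1 s2^-1 on 3 strands, 8 crossings.
Compute on β:
Braid: s2^-1 s2^-1 s2^-1 s1^-1 s1^-1 s1^-1 s2^-1 s2^-1 on 3 strands, 8 crossings.
Writhe w = (#positive) - (#negative) = 0 - 8 = -8.
Computing the Kauffman bracket via state sum. There are 2^8 = 256 states.
Smooth each crossing (0=||, 1=⌣⌢); contribution A^(Σ sign_k(1-2s_k)) * d^(L-1).
Tabulate the states by total A-exponent and number of loops L (A-exp: L × count):
  A^8: L=7 ×1
  A^6: L=6 ×8
  A^4: L=5 ×28
  A^2: L=4 ×55, L=6 ×1
  A^0: L=3 ×65, L=5 ×5
  A^-2: L=2 ×45, L=4 ×11
  A^-4: L=1 ×15, L=3 ×13
  A^-6: L=2 ×8
  A^-8: L=3 ×1
Each group contributes A^e * Σ count * d^(L-1):
Powers of d = -A^2 - A^-2: d^2 = A^4 + 2 + A^-4; d^3 = -A^6 - 3*A^2 - 3*A^-2 - A^-6; d^4 = A^8 + 4*A^4 + 6 + 4*A^-4 + A^-8; d^5 = -A^10 - 5*A^6 - 10*A^2 - 10*A^-2 - 5*A^-6 - A^-10; d^6 = A^12 + 6*A^8 + 15*A^4 + 20 + 15*A^-4 + 6*A^-8 + A^-12.
  A^8 * (d^6) = A^20 + 6*A^16 + 15*A^12 + 20*A^8 + 15*A^4 + 6 + A^-4
  A^6 * (8*d^5) = -8*A^16 - 40*A^12 - 80*A^8 - 80*A^4 - 40 - 8*A^-4
  A^4 * (28*d^4) = 28*A^12 + 112*A^8 + 168*A^4 + 112 + 28*A^-4
  A^2 * (55*d^3 + d^5) = -A^12 - 60*A^8 - 175*A^4 - 175 - 60*A^-4 - A^-8
  A^0 * (65*d^2 + 5*d^4) = 5*A^8 + 85*A^4 + 160 + 85*A^-4 + 5*A^-8
  A^-2 * (45*d + 11*d^3) = -11*A^4 - 78 - 78*A^-4 - 11*A^-8
  A^-4 * (15 + 13*d^2) = 13 + 41*A^-4 + 13*A^-8
  A^-6 * (8*d) = -8*A^-4 - 8*A^-8
  A^-8 * (d^2) = A^-4 + 2*A^-8 + A^-12
Summing the groups: <K> = A^20 - 2*A^16 + 2*A^12 - 3*A^8 + 2*A^4 - 2 + 2*A^-4 + A^-12
Normalise by the writhe: (-A^3)^(-w) = (-A^3)^(8) = A^24, so f(A) = A^24 * <K> = A^44 - 2*A^40 + 2*A^36 - 3*A^32 + 2*A^28 - 2*A^24 + 2*A^20 + A^12.
Substitute A = t^(-1/4), i.e. A^e → t^(-e/4): V(t) = t^-3 + 2*t^-5 - 2*t^-6 + 2*t^-7 - 3*t^-8 + 2*t^-9 - 2*t^-10 + t^-11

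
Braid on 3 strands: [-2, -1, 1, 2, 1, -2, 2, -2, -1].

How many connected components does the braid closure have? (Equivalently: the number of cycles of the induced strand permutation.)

2

Derivation:
Track the strand permutation on 3 strands, starting from identity.
  step 1: s2^-1 swaps positions 2,3 -> [1 3 2]
  step 2: s1^-1 swaps positions 1,2 -> [3 1 2]
  step 3: s1 swaps positions 1,2 -> [1 3 2]
  step 4: s2 swaps positions 2,3 -> [1 2 3]
  step 5: s1 swaps positions 1,2 -> [2 1 3]
  step 6: s2^-1 swaps positions 2,3 -> [2 3 1]
  step 7: s2 swaps positions 2,3 -> [2 1 3]
  step 8: s2^-1 swaps positions 2,3 -> [2 3 1]
  step 9: s1^-1 swaps positions 1,2 -> [3 2 1]
Final permutation (position -> original strand): [3 2 1]
Closure components = cycle count of this permutation = 2.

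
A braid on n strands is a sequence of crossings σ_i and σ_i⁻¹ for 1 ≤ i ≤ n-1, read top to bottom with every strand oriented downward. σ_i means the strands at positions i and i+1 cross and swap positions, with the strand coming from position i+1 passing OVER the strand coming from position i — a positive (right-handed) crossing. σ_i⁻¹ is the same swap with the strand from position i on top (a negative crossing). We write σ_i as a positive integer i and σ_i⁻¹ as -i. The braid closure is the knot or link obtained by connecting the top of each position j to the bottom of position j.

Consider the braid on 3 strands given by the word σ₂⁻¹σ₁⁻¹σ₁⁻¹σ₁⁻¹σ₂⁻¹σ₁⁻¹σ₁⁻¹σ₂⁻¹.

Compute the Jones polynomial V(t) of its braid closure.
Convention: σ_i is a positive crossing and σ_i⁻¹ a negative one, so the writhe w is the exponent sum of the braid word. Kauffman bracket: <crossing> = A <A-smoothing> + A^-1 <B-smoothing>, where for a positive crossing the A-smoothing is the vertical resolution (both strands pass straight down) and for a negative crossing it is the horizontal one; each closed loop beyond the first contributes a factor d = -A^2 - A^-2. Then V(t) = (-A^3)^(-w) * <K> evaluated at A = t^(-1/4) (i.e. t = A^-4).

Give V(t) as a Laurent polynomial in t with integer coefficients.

Braid: s2^-1 s1^-1 s1^-1 s1^-1 s2^-1 s1^-1 s1^-1 s2^-1 on 3 strands, 8 crossings.
Writhe w = (#positive) - (#negative) = 0 - 8 = -8.
State-sum expansion of <K>. There are 2^8 = 256 states.
Each crossing splits two ways (0=vertical, 1=horizontal). The state's weight is A^(#A-smoothings - #B-smoothings) * d^(loops - 1).
Tabulate the states by total A-exponent and number of loops L (A-exp: L × count):
  A^8: L=5 ×1
  A^6: L=4 ×7, L=6 ×1
  A^4: L=3 ×19, L=5 ×9
  A^2: L=2 ×24, L=4 ×31, L=6 ×1
  A^0: L=1 ×12, L=3 ×53, L=5 ×5
  A^-2: L=2 ×45, L=4 ×11
  A^-4: L=1 ×15, L=3 ×13
  A^-6: L=2 ×8
  A^-8: L=3 ×1
Each group contributes A^e * Σ count * d^(L-1):
Powers of d = -A^2 - A^-2: d^2 = A^4 + 2 + A^-4; d^3 = -A^6 - 3*A^2 - 3*A^-2 - A^-6; d^4 = A^8 + 4*A^4 + 6 + 4*A^-4 + A^-8; d^5 = -A^10 - 5*A^6 - 10*A^2 - 10*A^-2 - 5*A^-6 - A^-10.
  A^8 * (d^4) = A^16 + 4*A^12 + 6*A^8 + 4*A^4 + 1
  A^6 * (7*d^3 + d^5) = -A^16 - 12*A^12 - 31*A^8 - 31*A^4 - 12 - A^-4
  A^4 * (19*d^2 + 9*d^4) = 9*A^12 + 55*A^8 + 92*A^4 + 55 + 9*A^-4
  A^2 * (24*d + 31*d^3 + d^5) = -A^12 - 36*A^8 - 127*A^4 - 127 - 36*A^-4 - A^-8
  A^0 * (12 + 53*d^2 + 5*d^4) = 5*A^8 + 73*A^4 + 148 + 73*A^-4 + 5*A^-8
  A^-2 * (45*d + 11*d^3) = -11*A^4 - 78 - 78*A^-4 - 11*A^-8
  A^-4 * (15 + 13*d^2) = 13 + 41*A^-4 + 13*A^-8
  A^-6 * (8*d) = -8*A^-4 - 8*A^-8
  A^-8 * (d^2) = A^-4 + 2*A^-8 + A^-12
Summing the groups: <K> = -A^8 + A^-4 + A^-12
Normalise by the writhe: (-A^3)^(-w) = (-A^3)^(8) = A^24, so f(A) = A^24 * <K> = -A^32 + A^20 + A^12.
Substitute A = t^(-1/4), i.e. A^e → t^(-e/4): V(t) = t^-3 + t^-5 - t^-8

Answer: t^-3 + t^-5 - t^-8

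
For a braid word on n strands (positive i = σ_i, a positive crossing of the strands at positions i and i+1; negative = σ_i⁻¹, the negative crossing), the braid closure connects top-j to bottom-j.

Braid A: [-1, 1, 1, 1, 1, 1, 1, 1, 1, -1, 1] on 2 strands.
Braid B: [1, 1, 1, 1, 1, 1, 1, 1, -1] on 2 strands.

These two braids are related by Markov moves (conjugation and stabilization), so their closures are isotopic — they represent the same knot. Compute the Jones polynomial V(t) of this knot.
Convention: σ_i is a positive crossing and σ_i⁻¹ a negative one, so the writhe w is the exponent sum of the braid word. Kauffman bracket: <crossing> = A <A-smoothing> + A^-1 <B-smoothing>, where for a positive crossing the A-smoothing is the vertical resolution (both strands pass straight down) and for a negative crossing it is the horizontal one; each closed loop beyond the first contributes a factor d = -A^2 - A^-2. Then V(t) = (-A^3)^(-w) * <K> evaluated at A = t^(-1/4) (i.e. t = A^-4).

Markov-equivalent braids have isotopic closures, hence identical knot invariants. Strip the Markov moves from each word to reach a common short braid β, then compute V(t) once on β.
Braid A: s1^-1 s1 s1 s1 s1 s1 s1 s1 s1 s1^-1 s1 on 2 strands reduces by inverse Markov moves (closure unchanged at each step):
  Deconjugate: the word is γ·β·γ⁻¹ with γ = s1^-1 (prefix) and γ⁻¹ = s1 (suffix); strip both.
  Deconjugate: the word is γ·β·γ⁻¹ with γ = s1 (prefix) and γ⁻¹ = s1^-1 (suffix); strip both.
Reduced to β = s1 s1 s1 s1 s1 s1 s1 on 2 strands, 7 crossings.
Braid B: s1 s1 s1 s1 s1 s1 s1 s1 s1^-1 on 2 strands reduces by inverse Markov moves (closure unchanged at each step):
  Deconjugate: the word is γ·β·γ⁻¹ with γ = s1 (prefix) and γ⁻¹ = s1^-1 (suffix); strip both.
Reduced to β = s1 s1 s1 s1 s1 s1 s1 on 2 strands, 7 crossings.
Both give the same β = s1 s1 s1 s1 s1 s1 s1 on 2 strands, so one state sum suffices:
Braid: s1 s1 s1 s1 s1 s1 s1 on 2 strands, 7 crossings.
Writhe w = (#positive) - (#negative) = 7 - 0 = 7.
State-sum expansion of <K>. There are 2^7 = 128 states.
Each crossing splits two ways (0=vertical, 1=horizontal). The state's weight is A^(#A-smoothings - #B-smoothings) * d^(loops - 1).
Tabulate the states by total A-exponent and number of loops L (A-exp: L × count):
  A^7: L=2 ×1
  A^5: L=1 ×7
  A^3: L=2 ×21
  A^1: L=3 ×35
  A^-1: L=4 ×35
  A^-3: L=5 ×21
  A^-5: L=6 ×7
  A^-7: L=7 ×1
Each group contributes A^e * Σ count * d^(L-1):
Powers of d = -A^2 - A^-2: d^2 = A^4 + 2 + A^-4; d^3 = -A^6 - 3*A^2 - 3*A^-2 - A^-6; d^4 = A^8 + 4*A^4 + 6 + 4*A^-4 + A^-8; d^5 = -A^10 - 5*A^6 - 10*A^2 - 10*A^-2 - 5*A^-6 - A^-10; d^6 = A^12 + 6*A^8 + 15*A^4 + 20 + 15*A^-4 + 6*A^-8 + A^-12.
  A^7 * (d) = -A^9 - A^5
  A^5 * (7) = 7*A^5
  A^3 * (21*d) = -21*A^5 - 21*A
  A^1 * (35*d^2) = 35*A^5 + 70*A + 35*A^-3
  A^-1 * (35*d^3) = -35*A^5 - 105*A - 105*A^-3 - 35*A^-7
  A^-3 * (21*d^4) = 21*A^5 + 84*A + 126*A^-3 + 84*A^-7 + 21*A^-11
  A^-5 * (7*d^5) = -7*A^5 - 35*A - 70*A^-3 - 70*A^-7 - 35*A^-11 - 7*A^-15
  A^-7 * (d^6) = A^5 + 6*A + 15*A^-3 + 20*A^-7 + 15*A^-11 + 6*A^-15 + A^-19
Summing the groups: <K> = -A^9 - A + A^-3 - A^-7 + A^-11 - A^-15 + A^-19
Normalise by the writhe: (-A^3)^(-w) = (-A^3)^(-7) = -A^-21, so f(A) = -A^-21 * <K> = A^-12 + A^-20 - A^-24 + A^-28 - A^-32 + A^-36 - A^-40.
Substitute A = t^(-1/4), i.e. A^e → t^(-e/4): V(t) = -t^10 + t^9 - t^8 + t^7 - t^6 + t^5 + t^3

Answer: -t^10 + t^9 - t^8 + t^7 - t^6 + t^5 + t^3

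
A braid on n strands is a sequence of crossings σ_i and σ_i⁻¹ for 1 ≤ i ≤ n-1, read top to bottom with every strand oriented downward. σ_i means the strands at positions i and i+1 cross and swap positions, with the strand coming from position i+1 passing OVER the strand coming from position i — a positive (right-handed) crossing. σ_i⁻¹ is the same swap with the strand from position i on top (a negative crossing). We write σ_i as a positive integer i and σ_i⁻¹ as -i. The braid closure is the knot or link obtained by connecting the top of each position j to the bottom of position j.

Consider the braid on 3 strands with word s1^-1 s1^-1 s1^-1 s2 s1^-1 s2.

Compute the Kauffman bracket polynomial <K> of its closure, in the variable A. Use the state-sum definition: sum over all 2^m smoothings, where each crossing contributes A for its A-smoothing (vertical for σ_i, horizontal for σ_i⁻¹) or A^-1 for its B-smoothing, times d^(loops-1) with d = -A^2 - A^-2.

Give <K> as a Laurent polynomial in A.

A^14 - 2*A^10 + 2*A^6 - 2*A^2 + 2*A^-2 - A^-6 + A^-10

Derivation:
Braid: s1^-1 s1^-1 s1^-1 s2 s1^-1 s2 on 3 strands, 6 crossings.
Writhe w = (#positive) - (#negative) = 2 - 4 = -2.
Enumerate smoothing states for the bracket polynomial. There are 2^6 = 64 states.
Each crossing splits two ways (0=vertical, 1=horizontal). The state's weight is A^(#A-smoothings - #B-smoothings) * d^(loops - 1).
Tabulate the states by total A-exponent and number of loops L (A-exp: L × count):
  A^6: L=5 ×1
  A^4: L=4 ×6
  A^2: L=3 ×15
  A^0: L=2 ×19, L=4 ×1
  A^-2: L=1 ×11, L=3 ×4
  A^-4: L=2 ×6
  A^-6: L=3 ×1
Each group contributes A^e * Σ count * d^(L-1):
Powers of d = -A^2 - A^-2: d^2 = A^4 + 2 + A^-4; d^3 = -A^6 - 3*A^2 - 3*A^-2 - A^-6; d^4 = A^8 + 4*A^4 + 6 + 4*A^-4 + A^-8.
  A^6 * (d^4) = A^14 + 4*A^10 + 6*A^6 + 4*A^2 + A^-2
  A^4 * (6*d^3) = -6*A^10 - 18*A^6 - 18*A^2 - 6*A^-2
  A^2 * (15*d^2) = 15*A^6 + 30*A^2 + 15*A^-2
  A^0 * (19*d + d^3) = -A^6 - 22*A^2 - 22*A^-2 - A^-6
  A^-2 * (11 + 4*d^2) = 4*A^2 + 19*A^-2 + 4*A^-6
  A^-4 * (6*d) = -6*A^-2 - 6*A^-6
  A^-6 * (d^2) = A^-2 + 2*A^-6 + A^-10
Summing the groups: <K> = A^14 - 2*A^10 + 2*A^6 - 2*A^2 + 2*A^-2 - A^-6 + A^-10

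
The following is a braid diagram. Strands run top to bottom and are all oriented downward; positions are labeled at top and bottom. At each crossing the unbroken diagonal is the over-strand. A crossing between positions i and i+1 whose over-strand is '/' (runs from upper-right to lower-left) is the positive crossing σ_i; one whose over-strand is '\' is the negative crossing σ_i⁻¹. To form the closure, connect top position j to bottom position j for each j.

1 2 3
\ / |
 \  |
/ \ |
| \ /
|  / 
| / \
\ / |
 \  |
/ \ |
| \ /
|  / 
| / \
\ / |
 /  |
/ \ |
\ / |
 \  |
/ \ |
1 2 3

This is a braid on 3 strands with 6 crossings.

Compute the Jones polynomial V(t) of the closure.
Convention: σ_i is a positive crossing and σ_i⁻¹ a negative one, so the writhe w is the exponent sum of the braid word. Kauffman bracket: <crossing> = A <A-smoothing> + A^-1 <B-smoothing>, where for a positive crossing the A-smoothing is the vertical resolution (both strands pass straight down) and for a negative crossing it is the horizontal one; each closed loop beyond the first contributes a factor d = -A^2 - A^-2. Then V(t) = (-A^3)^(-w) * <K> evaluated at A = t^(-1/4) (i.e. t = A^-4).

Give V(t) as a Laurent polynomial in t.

Reading the diagram top to bottom ('/'-over between positions i,i+1 = s_i, '\'-over = s_i^-1): braid word = s1^-1 s2 s1^-1 s2 s1 s1^-1.
First cancel adjacent σ_i σ_i⁻¹ pairs (Reidemeister II — same braid, same closure): s1^-1 s2 s1^-1 s2 s1 s1^-1 → s1^-1 s2 s1^-1 s2.
Braid: s1^-1 s2 s1^-1 s2 on 3 strands, 4 crossings.
Writhe w = (#positive) - (#negative) = 2 - 2 = 0.
Enumerate smoothing states for the bracket polynomial. There are 2^4 = 16 states.
Smooth each crossing (0=||, 1=⌣⌢); contribution A^(Σ sign_k(1-2s_k)) * d^(L-1).
  state 0000: A-exp=+0, loops=3, term = A^0 * d^2
  state 0001: A-exp=-2, loops=2, term = A^-2 * d^1
  state 0010: A-exp=+2, loops=2, term = A^2 * d^1
  state 0011: A-exp=+0, loops=1, term = A^0 * d^0
  state 0100: A-exp=-2, loops=2, term = A^-2 * d^1
  state 0101: A-exp=-4, loops=3, term = A^-4 * d^2
  state 0110: A-exp=+0, loops=1, term = A^0 * d^0
  state 0111: A-exp=-2, loops=2, term = A^-2 * d^1
  state 1000: A-exp=+2, loops=2, term = A^2 * d^1
  state 1001: A-exp=+0, loops=1, term = A^0 * d^0
  state 1010: A-exp=+4, loops=3, term = A^4 * d^2
  state 1011: A-exp=+2, loops=2, term = A^2 * d^1
  state 1100: A-exp=+0, loops=1, term = A^0 * d^0
  state 1101: A-exp=-2, loops=2, term = A^-2 * d^1
  state 1110: A-exp=+2, loops=2, term = A^2 * d^1
  state 1111: A-exp=+0, loops=1, term = A^0 * d^0
Collect the terms by A-exponent (count of states per loop number):
Powers of d = -A^2 - A^-2: d^2 = A^4 + 2 + A^-4.
  A^4 * (d^2) = A^8 + 2*A^4 + 1
  A^2 * (4*d) = -4*A^4 - 4
  A^0 * (5 + d^2) = A^4 + 7 + A^-4
  A^-2 * (4*d) = -4 - 4*A^-4
  A^-4 * (d^2) = 1 + 2*A^-4 + A^-8
Summing the groups: <K> = A^8 - A^4 + 1 - A^-4 + A^-8
Normalise by the writhe: (-A^3)^(-w) = (-A^3)^(0) = 1, so f(A) = 1 * <K> = A^8 - A^4 + 1 - A^-4 + A^-8.
Substitute A = t^(-1/4), i.e. A^e → t^(-e/4): V(t) = t^2 - t + 1 - t^-1 + t^-2

Answer: t^2 - t + 1 - t^-1 + t^-2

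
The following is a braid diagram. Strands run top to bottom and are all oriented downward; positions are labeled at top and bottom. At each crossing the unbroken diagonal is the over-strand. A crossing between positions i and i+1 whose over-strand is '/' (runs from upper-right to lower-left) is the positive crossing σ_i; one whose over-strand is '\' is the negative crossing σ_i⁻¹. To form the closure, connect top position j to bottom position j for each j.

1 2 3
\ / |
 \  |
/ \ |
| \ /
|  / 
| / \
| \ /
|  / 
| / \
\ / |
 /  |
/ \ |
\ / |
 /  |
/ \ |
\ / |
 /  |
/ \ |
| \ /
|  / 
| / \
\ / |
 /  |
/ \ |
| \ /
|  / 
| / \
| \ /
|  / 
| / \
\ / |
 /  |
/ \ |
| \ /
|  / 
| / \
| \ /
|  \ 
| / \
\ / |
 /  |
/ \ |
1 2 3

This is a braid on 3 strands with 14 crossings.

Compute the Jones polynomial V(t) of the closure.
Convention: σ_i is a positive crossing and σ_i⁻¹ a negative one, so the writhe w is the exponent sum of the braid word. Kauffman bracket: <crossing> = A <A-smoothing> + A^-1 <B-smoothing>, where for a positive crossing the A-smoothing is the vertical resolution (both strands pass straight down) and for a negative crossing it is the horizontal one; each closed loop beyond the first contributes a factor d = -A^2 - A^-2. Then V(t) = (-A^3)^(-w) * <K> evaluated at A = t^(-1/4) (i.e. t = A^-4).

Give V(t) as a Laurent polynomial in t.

-t^10 + t^6 + t^4

Derivation:
Reading the diagram top to bottom ('/'-over between positions i,i+1 = s_i, '\'-over = s_i^-1): braid word = s1^-1 s2 s2 s1 s1 s1 s2 s1 s2 s2 s1 s2 s2^-1 s1.
The presented braid s1^-1 s2 s2 s1 s1 s1 s2 s1 s2 s2 s1 s2 s2^-1 s1 on 3 strands reduces by inverse Markov moves (closure unchanged at each step):
  Deconjugate: the word is γ·β·γ⁻¹ with γ = s1^-1 s2 (prefix) and γ⁻¹ = s2^-1 s1 (suffix); strip both.
Reduced to β = s2 s1 s1 s1 s2 s1 s2 s2 s1 s2 on 3 strands, 10 crossings.
Compute on β:
Braid: s2 s1 s1 s1 s2 s1 s2 s2 s1 s2 on 3 strands, 10 crossings.
Writhe w = (#positive) - (#negative) = 10 - 0 = 10.
Computing the Kauffman bracket via state sum. There are 2^10 = 1024 states.
Smooth each crossing (0=||, 1=⌣⌢); contribution A^(Σ sign_k(1-2s_k)) * d^(L-1).
Tabulate the states by total A-exponent and number of loops L (A-exp: L × count):
  A^10: L=3 ×1
  A^8: L=2 ×10
  A^6: L=1 ×25, L=3 ×20
  A^4: L=2 ×100, L=4 ×20
  A^2: L=1 ×36, L=3 ×164, L=5 ×10
  A^0: L=2 ×108, L=4 ×142, L=6 ×2
  A^-2: L=1 ×12, L=3 ×129, L=5 ×69
  A^-4: L=2 ×24, L=4 ×78, L=6 ×18
  A^-6: L=3 ×19, L=5 ×24, L=7 ×2
  A^-8: L=4 ×7, L=6 ×3
  A^-10: L=5 ×1
Each group contributes A^e * Σ count * d^(L-1):
Powers of d = -A^2 - A^-2: d^2 = A^4 + 2 + A^-4; d^3 = -A^6 - 3*A^2 - 3*A^-2 - A^-6; d^4 = A^8 + 4*A^4 + 6 + 4*A^-4 + A^-8; d^5 = -A^10 - 5*A^6 - 10*A^2 - 10*A^-2 - 5*A^-6 - A^-10; d^6 = A^12 + 6*A^8 + 15*A^4 + 20 + 15*A^-4 + 6*A^-8 + A^-12.
  A^10 * (d^2) = A^14 + 2*A^10 + A^6
  A^8 * (10*d) = -10*A^10 - 10*A^6
  A^6 * (25 + 20*d^2) = 20*A^10 + 65*A^6 + 20*A^2
  A^4 * (100*d + 20*d^3) = -20*A^10 - 160*A^6 - 160*A^2 - 20*A^-2
  A^2 * (36 + 164*d^2 + 10*d^4) = 10*A^10 + 204*A^6 + 424*A^2 + 204*A^-2 + 10*A^-6
  A^0 * (108*d + 142*d^3 + 2*d^5) = -2*A^10 - 152*A^6 - 554*A^2 - 554*A^-2 - 152*A^-6 - 2*A^-10
  A^-2 * (12 + 129*d^2 + 69*d^4) = 69*A^6 + 405*A^2 + 684*A^-2 + 405*A^-6 + 69*A^-10
  A^-4 * (24*d + 78*d^3 + 18*d^5) = -18*A^6 - 168*A^2 - 438*A^-2 - 438*A^-6 - 168*A^-10 - 18*A^-14
  A^-6 * (19*d^2 + 24*d^4 + 2*d^6) = 2*A^6 + 36*A^2 + 145*A^-2 + 222*A^-6 + 145*A^-10 + 36*A^-14 + 2*A^-18
  A^-8 * (7*d^3 + 3*d^5) = -3*A^2 - 22*A^-2 - 51*A^-6 - 51*A^-10 - 22*A^-14 - 3*A^-18
  A^-10 * (d^4) = A^-2 + 4*A^-6 + 6*A^-10 + 4*A^-14 + A^-18
Summing the groups: <K> = A^14 + A^6 - A^-10
Normalise by the writhe: (-A^3)^(-w) = (-A^3)^(-10) = A^-30, so f(A) = A^-30 * <K> = A^-16 + A^-24 - A^-40.
Substitute A = t^(-1/4), i.e. A^e → t^(-e/4): V(t) = -t^10 + t^6 + t^4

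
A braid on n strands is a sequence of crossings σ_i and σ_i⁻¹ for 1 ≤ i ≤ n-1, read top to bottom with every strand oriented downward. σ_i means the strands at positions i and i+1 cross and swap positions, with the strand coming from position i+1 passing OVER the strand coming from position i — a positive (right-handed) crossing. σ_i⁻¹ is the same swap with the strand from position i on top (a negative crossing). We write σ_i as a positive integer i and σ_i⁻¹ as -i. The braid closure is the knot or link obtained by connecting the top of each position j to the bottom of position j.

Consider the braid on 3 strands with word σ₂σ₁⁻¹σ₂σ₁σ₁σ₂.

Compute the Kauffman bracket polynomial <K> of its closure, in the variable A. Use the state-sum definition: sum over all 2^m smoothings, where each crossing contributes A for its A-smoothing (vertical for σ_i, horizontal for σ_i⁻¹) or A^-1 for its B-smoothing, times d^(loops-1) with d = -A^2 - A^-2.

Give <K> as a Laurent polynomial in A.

Braid: s2 s1^-1 s2 s1 s1 s2 on 3 strands, 6 crossings.
Writhe w = (#positive) - (#negative) = 5 - 1 = 4.
State-sum expansion of <K>. There are 2^6 = 64 states.
Smooth each crossing (0=||, 1=⌣⌢); contribution A^(Σ sign_k(1-2s_k)) * d^(L-1).
Tabulate the states by total A-exponent and number of loops L (A-exp: L × count):
  A^6: L=2 ×1
  A^4: L=1 ×3, L=3 ×3
  A^2: L=2 ×14, L=4 ×1
  A^0: L=1 ×10, L=3 ×10
  A^-2: L=2 ×13, L=4 ×2
  A^-4: L=3 ×6
  A^-6: L=4 ×1
Each group contributes A^e * Σ count * d^(L-1):
Powers of d = -A^2 - A^-2: d^2 = A^4 + 2 + A^-4; d^3 = -A^6 - 3*A^2 - 3*A^-2 - A^-6.
  A^6 * (d) = -A^8 - A^4
  A^4 * (3 + 3*d^2) = 3*A^8 + 9*A^4 + 3
  A^2 * (14*d + d^3) = -A^8 - 17*A^4 - 17 - A^-4
  A^0 * (10 + 10*d^2) = 10*A^4 + 30 + 10*A^-4
  A^-2 * (13*d + 2*d^3) = -2*A^4 - 19 - 19*A^-4 - 2*A^-8
  A^-4 * (6*d^2) = 6 + 12*A^-4 + 6*A^-8
  A^-6 * (d^3) = -1 - 3*A^-4 - 3*A^-8 - A^-12
Summing the groups: <K> = A^8 - A^4 + 2 - A^-4 + A^-8 - A^-12

Answer: A^8 - A^4 + 2 - A^-4 + A^-8 - A^-12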